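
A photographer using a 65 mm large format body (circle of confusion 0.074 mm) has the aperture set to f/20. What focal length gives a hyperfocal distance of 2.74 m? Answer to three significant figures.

From H = f²/(N·c) + f, with f ≪ H: f ≈ √(H·N·c) = √(2740 × 20 × 0.074) = √4055.2 ≈ 63.68 mm.
Exact: f² + N·c·f − N·c·H = 0 ⇒ f = (−N·c + √((N·c)² + 4·N·c·H))/2 = (−1.48 + √16223)/2 ≈ 62.945 mm ≈ 62.9 mm.

62.9 mm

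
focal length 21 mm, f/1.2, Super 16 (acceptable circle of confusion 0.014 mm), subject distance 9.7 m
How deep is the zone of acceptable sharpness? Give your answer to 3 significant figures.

Hyperfocal distance H = f²/(N·c) + f = 21²/(1.2 × 0.014) + 21 = 441/0.0168 + 21 ≈ 26271.0 mm ≈ 26.27 m.
Near limit Dn = s·(H − f)/(H + s − 2f) = 9700 × (26271.0 − 21) / (26271.0 + 9700 − 2 × 21) = 9700 × 26250.0 / 35929.0 ≈ 7086.9 mm.
Far limit Df = s·(H − f)/(H − s) = 9700 × (26271.0 − 21) / (26271.0 − 9700) = 9700 × 26250.0 / 16571.0 ≈ 15365.7 mm.
Depth of field = Df − Dn = 15365.7 − 7086.9 ≈ 8278.8 mm ≈ 8.28 m.

8.28 m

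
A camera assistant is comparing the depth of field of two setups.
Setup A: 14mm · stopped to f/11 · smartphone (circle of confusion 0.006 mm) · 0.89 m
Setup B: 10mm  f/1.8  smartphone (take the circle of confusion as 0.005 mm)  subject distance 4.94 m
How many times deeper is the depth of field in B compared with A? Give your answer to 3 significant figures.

9.49

Setup A: H = 14²/(11×0.006) + 14 ≈ 2983.7 mm; DoF = Df − Dn = 1262.37 − 687.27 ≈ 575.10 mm.
Setup B: H = 10²/(1.8×0.005) + 10 ≈ 11121.1 mm; DoF = Df − Dn = 8880.1 − 3421.8 ≈ 5458.3 mm.
Ratio = 5458.3 / 575.10 ≈ 9.49.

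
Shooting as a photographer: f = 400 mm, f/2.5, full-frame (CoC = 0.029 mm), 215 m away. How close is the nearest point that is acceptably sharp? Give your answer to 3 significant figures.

Hyperfocal distance H = f²/(N·c) + f = 400²/(2.5 × 0.029) + 400 = 160000/0.0725 + 400 ≈ 2207296.6 mm ≈ 2207 m.
Near limit Dn = s·(H − f)/(H + s − 2f) = 215000 × (2207296.6 − 400) / (2207296.6 + 215000 − 2 × 400) = 215000 × 2206896.6 / 2421496.6 ≈ 195946 mm ≈ 196 m.

196 m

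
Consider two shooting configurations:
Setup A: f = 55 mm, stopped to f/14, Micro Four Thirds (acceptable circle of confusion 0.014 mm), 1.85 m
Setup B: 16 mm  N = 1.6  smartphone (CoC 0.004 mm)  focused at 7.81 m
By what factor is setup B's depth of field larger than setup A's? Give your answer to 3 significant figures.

Setup A: H = 55²/(14×0.014) + 55 ≈ 15488.7 mm; DoF = Df − Dn = 2093.48 − 1657.25 ≈ 436.23 mm.
Setup B: H = 16²/(1.6×0.004) + 16 ≈ 40016.0 mm; DoF = Df − Dn = 9700.1 − 6536.4 ≈ 3163.7 mm.
Ratio = 3163.7 / 436.23 ≈ 7.25.

7.25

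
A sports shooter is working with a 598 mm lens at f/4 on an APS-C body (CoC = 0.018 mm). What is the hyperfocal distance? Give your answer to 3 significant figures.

Hyperfocal distance H = f²/(N·c) + f = 598²/(4 × 0.018) + 598 = 357604/0.072 + 598 ≈ 4967320.2 mm ≈ 4970 m.

4970 m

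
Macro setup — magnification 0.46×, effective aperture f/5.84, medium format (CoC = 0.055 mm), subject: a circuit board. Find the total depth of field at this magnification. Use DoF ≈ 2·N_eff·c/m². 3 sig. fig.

3.04 mm

At magnification m, DoF ≈ 2·N_eff·c/m² = 2 × 5.84 × 0.055 / 0.46² = 0.6424 / 0.2116 ≈ 3.04 mm.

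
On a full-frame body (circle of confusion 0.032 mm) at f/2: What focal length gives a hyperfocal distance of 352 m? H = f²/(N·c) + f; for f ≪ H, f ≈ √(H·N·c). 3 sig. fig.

From H = f²/(N·c) + f, with f ≪ H: f ≈ √(H·N·c) = √(352000 × 2 × 0.032) = √22528 ≈ 150.1 mm.
The +f correction barely moves this — solving exactly, f² + N·c·f − N·c·H = 0 ⇒ f = (−N·c + √((N·c)² + 4·N·c·H))/2 = (−0.064 + √90112)/2 ≈ 150.06 mm, so f ≈ 150 mm.

150 mm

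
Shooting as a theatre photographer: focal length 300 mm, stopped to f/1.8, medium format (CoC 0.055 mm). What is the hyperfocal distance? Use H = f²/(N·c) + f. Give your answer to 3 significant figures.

909 m

Hyperfocal distance H = f²/(N·c) + f = 300²/(1.8 × 0.055) + 300 = 90000/0.099 + 300 ≈ 909390.9 mm ≈ 909 m.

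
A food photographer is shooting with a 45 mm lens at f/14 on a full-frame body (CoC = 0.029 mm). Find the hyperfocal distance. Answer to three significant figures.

Hyperfocal distance H = f²/(N·c) + f = 45²/(14 × 0.029) + 45 = 2025/0.406 + 45 ≈ 5032.7 mm ≈ 5.03 m.

5.03 m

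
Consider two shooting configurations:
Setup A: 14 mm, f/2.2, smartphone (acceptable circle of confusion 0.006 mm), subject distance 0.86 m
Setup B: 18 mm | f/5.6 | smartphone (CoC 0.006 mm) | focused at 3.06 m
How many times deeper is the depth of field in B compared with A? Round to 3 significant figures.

Setup A: H = 14²/(2.2×0.006) + 14 ≈ 14862.5 mm; DoF = Df − Dn = 911.959 − 813.642 ≈ 98.317 mm.
Setup B: H = 18²/(5.6×0.006) + 18 ≈ 9660.9 mm; DoF = Df − Dn = 4470.2 − 2326.2 ≈ 2144.0 mm.
Ratio = 2144.0 / 98.317 ≈ 21.8.

21.8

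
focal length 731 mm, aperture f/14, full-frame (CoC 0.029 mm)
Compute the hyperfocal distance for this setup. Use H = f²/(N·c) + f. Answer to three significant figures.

1320 m

Hyperfocal distance H = f²/(N·c) + f = 731²/(14 × 0.029) + 731 = 534361/0.406 + 731 ≈ 1316891.1 mm ≈ 1320 m.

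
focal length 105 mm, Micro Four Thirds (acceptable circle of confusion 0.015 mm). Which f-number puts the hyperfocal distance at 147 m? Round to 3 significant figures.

f/5

Rearrange H = f²/(N·c) + f for N: N = f² / ((H − f)·c).
N = 105² / ((147000 − 105) × 0.015) = 11025 / 2203 ≈ 5.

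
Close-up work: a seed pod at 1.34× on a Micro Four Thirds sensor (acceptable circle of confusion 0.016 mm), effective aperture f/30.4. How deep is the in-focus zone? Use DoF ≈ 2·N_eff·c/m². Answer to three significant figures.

At magnification m, DoF ≈ 2·N_eff·c/m² = 2 × 30.4 × 0.016 / 1.34² = 0.9728 / 1.796 ≈ 0.542 mm.

0.542 mm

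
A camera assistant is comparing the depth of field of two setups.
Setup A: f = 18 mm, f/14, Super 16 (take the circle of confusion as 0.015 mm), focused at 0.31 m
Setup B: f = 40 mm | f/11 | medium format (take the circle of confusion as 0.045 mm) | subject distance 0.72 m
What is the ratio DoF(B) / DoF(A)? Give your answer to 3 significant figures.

2.60

Setup A: H = 18²/(14×0.015) + 18 ≈ 1560.9 mm; DoF = Df − Dn = 382.37 − 260.67 ≈ 121.70 mm.
Setup B: H = 40²/(11×0.045) + 40 ≈ 3272.3 mm; DoF = Df − Dn = 911.83 − 594.86 ≈ 316.97 mm.
Ratio = 316.97 / 121.70 ≈ 2.60.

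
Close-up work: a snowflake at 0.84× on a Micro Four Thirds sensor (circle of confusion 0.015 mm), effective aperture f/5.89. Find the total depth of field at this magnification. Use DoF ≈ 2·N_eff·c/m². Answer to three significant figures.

At magnification m, DoF ≈ 2·N_eff·c/m² = 2 × 5.89 × 0.015 / 0.84² = 0.1767 / 0.7056 ≈ 0.25 mm.

0.250 mm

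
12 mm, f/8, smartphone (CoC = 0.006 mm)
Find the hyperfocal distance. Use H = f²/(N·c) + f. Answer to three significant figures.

3.01 m

Hyperfocal distance H = f²/(N·c) + f = 12²/(8 × 0.006) + 12 = 144/0.048 + 12 ≈ 3012.0 mm ≈ 3.01 m.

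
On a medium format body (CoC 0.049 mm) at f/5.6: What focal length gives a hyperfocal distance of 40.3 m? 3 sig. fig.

From H = f²/(N·c) + f, with f ≪ H: f ≈ √(H·N·c) = √(40300 × 5.6 × 0.049) = √11058 ≈ 105.2 mm.
The +f correction barely moves this — solving exactly, f² + N·c·f − N·c·H = 0 ⇒ f = (−N·c + √((N·c)² + 4·N·c·H))/2 = (−0.2744 + √44233)/2 ≈ 105.02 mm, so f ≈ 105 mm.

105 mm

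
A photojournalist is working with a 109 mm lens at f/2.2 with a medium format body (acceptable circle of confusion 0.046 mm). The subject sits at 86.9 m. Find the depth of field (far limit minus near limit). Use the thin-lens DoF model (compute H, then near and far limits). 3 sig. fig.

Hyperfocal distance H = f²/(N·c) + f = 109²/(2.2 × 0.046) + 109 = 11881/0.1012 + 109 ≈ 117510.2 mm ≈ 117.5 m.
Near limit Dn = s·(H − f)/(H + s − 2f) = 86900 × (117510.2 − 109) / (117510.2 + 86900 − 2 × 109) = 86900 × 117401.2 / 204192.2 ≈ 49964 mm.
Far limit Df = s·(H − f)/(H − s) = 86900 × (117510.2 − 109) / (117510.2 − 86900) = 86900 × 117401.2 / 30610.2 ≈ 333293 mm.
Depth of field = Df − Dn = 333293 − 49964 ≈ 283329 mm ≈ 283 m.

283 m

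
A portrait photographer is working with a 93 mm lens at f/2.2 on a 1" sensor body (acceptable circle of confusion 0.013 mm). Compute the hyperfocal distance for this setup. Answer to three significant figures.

Hyperfocal distance H = f²/(N·c) + f = 93²/(2.2 × 0.013) + 93 = 8649/0.0286 + 93 ≈ 302505.6 mm ≈ 303 m.

303 m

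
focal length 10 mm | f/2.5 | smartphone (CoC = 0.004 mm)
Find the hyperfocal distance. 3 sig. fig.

10.0 m

Hyperfocal distance H = f²/(N·c) + f = 10²/(2.5 × 0.004) + 10 = 100/0.01 + 10 ≈ 10010.0 mm ≈ 10.0 m.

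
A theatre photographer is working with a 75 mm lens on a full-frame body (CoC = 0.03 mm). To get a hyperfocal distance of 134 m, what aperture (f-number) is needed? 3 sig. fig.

Rearrange H = f²/(N·c) + f for N: N = f² / ((H − f)·c).
N = 75² / ((134000 − 75) × 0.03) = 5625 / 4018 ≈ 1.40.

f/1.40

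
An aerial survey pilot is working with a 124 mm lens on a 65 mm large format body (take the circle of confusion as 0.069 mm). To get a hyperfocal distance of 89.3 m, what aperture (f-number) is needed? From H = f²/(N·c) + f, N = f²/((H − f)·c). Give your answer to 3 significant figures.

f/2.50

Rearrange H = f²/(N·c) + f for N: N = f² / ((H − f)·c).
N = 124² / ((89300 − 124) × 0.069) = 15376 / 6153 ≈ 2.50.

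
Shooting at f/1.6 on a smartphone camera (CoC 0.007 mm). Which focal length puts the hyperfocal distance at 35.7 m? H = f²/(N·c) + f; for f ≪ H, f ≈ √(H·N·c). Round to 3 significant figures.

From H = f²/(N·c) + f, with f ≪ H: f ≈ √(H·N·c) = √(35700 × 1.6 × 0.007) = √399.84 ≈ 20.00 mm.
The +f correction barely moves this — solving exactly, f² + N·c·f − N·c·H = 0 ⇒ f = (−N·c + √((N·c)² + 4·N·c·H))/2 = (−0.0112 + √1599.4)/2 ≈ 19.990 mm, so f ≈ 20.0 mm.

20.0 mm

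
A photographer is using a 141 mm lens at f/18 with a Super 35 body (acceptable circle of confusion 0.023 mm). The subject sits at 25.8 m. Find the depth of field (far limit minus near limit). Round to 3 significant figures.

38.6 m

Hyperfocal distance H = f²/(N·c) + f = 141²/(18 × 0.023) + 141 = 19881/0.414 + 141 ≈ 48162.7 mm ≈ 48.16 m.
Near limit Dn = s·(H − f)/(H + s − 2f) = 25800 × (48162.7 − 141) / (48162.7 + 25800 − 2 × 141) = 25800 × 48021.7 / 73680.7 ≈ 16815 mm.
Far limit Df = s·(H − f)/(H − s) = 25800 × (48162.7 − 141) / (48162.7 − 25800) = 25800 × 48021.7 / 22362.7 ≈ 55403 mm.
Depth of field = Df − Dn = 55403 − 16815 ≈ 38588 mm ≈ 38.6 m.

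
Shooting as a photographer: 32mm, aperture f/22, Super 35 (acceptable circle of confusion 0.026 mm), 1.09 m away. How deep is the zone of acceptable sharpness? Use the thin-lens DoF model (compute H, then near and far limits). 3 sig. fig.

Hyperfocal distance H = f²/(N·c) + f = 32²/(22 × 0.026) + 32 = 1024/0.572 + 32 ≈ 1822.2 mm ≈ 1.822 m.
Near limit Dn = s·(H − f)/(H + s − 2f) = 1090 × (1822.2 − 32) / (1822.2 + 1090 − 2 × 32) = 1090 × 1790.2 / 2848.2 ≈ 685.1 mm.
Far limit Df = s·(H − f)/(H − s) = 1090 × (1822.2 − 32) / (1822.2 − 1090) = 1090 × 1790.2 / 732.2 ≈ 2665.0 mm.
Depth of field = Df − Dn = 2665.0 − 685.1 ≈ 1979.9 mm ≈ 1.98 m.

1.98 m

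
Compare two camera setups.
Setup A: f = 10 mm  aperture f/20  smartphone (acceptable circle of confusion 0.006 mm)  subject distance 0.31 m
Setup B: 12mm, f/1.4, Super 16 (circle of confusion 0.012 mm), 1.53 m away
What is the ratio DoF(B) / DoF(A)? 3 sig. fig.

2.18

Setup A: H = 10²/(20×0.006) + 10 ≈ 843.3 mm; DoF = Df − Dn = 484.38 − 227.94 ≈ 256.44 mm.
Setup B: H = 12²/(1.4×0.012) + 12 ≈ 8583.4 mm; DoF = Df − Dn = 1859.28 − 1299.80 ≈ 559.48 mm.
Ratio = 559.48 / 256.44 ≈ 2.18.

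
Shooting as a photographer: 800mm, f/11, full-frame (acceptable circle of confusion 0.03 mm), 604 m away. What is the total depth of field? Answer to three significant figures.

416 m

Hyperfocal distance H = f²/(N·c) + f = 800²/(11 × 0.03) + 800 = 640000/0.33 + 800 ≈ 1940193.9 mm ≈ 1940 m.
Near limit Dn = s·(H − f)/(H + s − 2f) = 604000 × (1940193.9 − 800) / (1940193.9 + 604000 − 2 × 800) = 604000 × 1939393.9 / 2542593.9 ≈ 460708 mm.
Far limit Df = s·(H − f)/(H − s) = 604000 × (1940193.9 − 800) / (1940193.9 − 604000) = 604000 × 1939393.9 / 1336193.9 ≈ 876665 mm.
Depth of field = Df − Dn = 876665 − 460708 ≈ 415957 mm ≈ 416 m.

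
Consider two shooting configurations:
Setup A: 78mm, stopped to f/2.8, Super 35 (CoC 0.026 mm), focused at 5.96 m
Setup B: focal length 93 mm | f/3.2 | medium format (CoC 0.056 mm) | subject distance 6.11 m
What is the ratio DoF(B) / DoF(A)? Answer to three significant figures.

Setup A: H = 78²/(2.8×0.026) + 78 ≈ 83649.4 mm; DoF = Df − Dn = 6411.24 − 5568.10 ≈ 843.14 mm.
Setup B: H = 93²/(3.2×0.056) + 93 ≈ 48357.5 mm; DoF = Df − Dn = 6980.2 − 5432.7 ≈ 1547.5 mm.
Ratio = 1547.5 / 843.14 ≈ 1.84.

1.84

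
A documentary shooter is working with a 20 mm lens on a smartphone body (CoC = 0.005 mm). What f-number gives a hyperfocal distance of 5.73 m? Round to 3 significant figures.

f/14

Rearrange H = f²/(N·c) + f for N: N = f² / ((H − f)·c).
N = 20² / ((5730 − 20) × 0.005) = 400 / 28.55 ≈ 14.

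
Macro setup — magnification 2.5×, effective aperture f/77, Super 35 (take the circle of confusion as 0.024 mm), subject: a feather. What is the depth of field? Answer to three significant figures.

0.591 mm

At magnification m, DoF ≈ 2·N_eff·c/m² = 2 × 77 × 0.024 / 2.5² = 3.696 / 6.25 ≈ 0.591 mm.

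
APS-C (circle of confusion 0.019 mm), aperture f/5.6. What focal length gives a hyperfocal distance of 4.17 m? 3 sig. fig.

From H = f²/(N·c) + f, with f ≪ H: f ≈ √(H·N·c) = √(4170 × 5.6 × 0.019) = √443.69 ≈ 21.06 mm.
Exact: f² + N·c·f − N·c·H = 0 ⇒ f = (−N·c + √((N·c)² + 4·N·c·H))/2 = (−0.1064 + √1774.8)/2 ≈ 21.011 mm ≈ 21.0 mm.

21.0 mm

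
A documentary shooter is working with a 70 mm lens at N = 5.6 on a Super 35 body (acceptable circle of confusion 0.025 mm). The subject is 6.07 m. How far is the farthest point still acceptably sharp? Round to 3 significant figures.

7.33 m

Hyperfocal distance H = f²/(N·c) + f = 70²/(5.6 × 0.025) + 70 = 4900/0.14 + 70 ≈ 35070.0 mm ≈ 35.07 m.
Far limit Df = s·(H − f)/(H − s) = 6070 × (35070.0 − 70) / (35070.0 − 6070) = 6070 × 35000.0 / 29000.0 ≈ 7325.9 mm ≈ 7.33 m.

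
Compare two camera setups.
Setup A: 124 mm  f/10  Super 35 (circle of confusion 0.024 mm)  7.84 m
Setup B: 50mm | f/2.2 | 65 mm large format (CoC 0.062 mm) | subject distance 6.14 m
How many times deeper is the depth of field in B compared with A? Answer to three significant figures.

2.39

Setup A: H = 124²/(10×0.024) + 124 ≈ 64190.7 mm; DoF = Df − Dn = 8913.5 − 6997.3 ≈ 1916.2 mm.
Setup B: H = 50²/(2.2×0.062) + 50 ≈ 18378.4 mm; DoF = Df − Dn = 9195.3 − 4608.7 ≈ 4586.6 mm.
Ratio = 4586.6 / 1916.2 ≈ 2.39.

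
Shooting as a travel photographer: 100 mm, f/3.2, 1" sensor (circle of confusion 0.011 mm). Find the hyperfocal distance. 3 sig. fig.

Hyperfocal distance H = f²/(N·c) + f = 100²/(3.2 × 0.011) + 100 = 10000/0.0352 + 100 ≈ 284190.9 mm ≈ 284 m.

284 m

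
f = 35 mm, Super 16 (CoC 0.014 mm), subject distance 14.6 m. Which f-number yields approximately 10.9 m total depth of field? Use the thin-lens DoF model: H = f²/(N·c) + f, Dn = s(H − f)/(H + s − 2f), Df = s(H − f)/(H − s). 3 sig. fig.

f/2.00

Write h = H − f = f²/(N·c). The thin-lens limits are Dn = s·h/(h + (s−f)) and Df = s·h/(h − (s−f)), so DoF = Df − Dn = 2·s·(s−f)·h / (h² − (s−f)²).
That is a quadratic in h: DoF·h² − 2·s·(s−f)·h − DoF·(s−f)² = 0 ⇒ h = (s−f)·(s + √(s² + DoF²)) / DoF = 14565 × (14600 + √(14600² + 10900²)) / 10900 = 14565 × (14600 + 18220.0) / 10900 ≈ 43855 mm.
Then N = f²/(c·h) = 35² / (0.014 × 43855) = 1225 / 613.98 ≈ 2.00.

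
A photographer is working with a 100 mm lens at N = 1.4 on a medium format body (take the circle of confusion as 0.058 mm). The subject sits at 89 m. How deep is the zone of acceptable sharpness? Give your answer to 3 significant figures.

Hyperfocal distance H = f²/(N·c) + f = 100²/(1.4 × 0.058) + 100 = 10000/0.0812 + 100 ≈ 123252.7 mm ≈ 123.3 m.
Near limit Dn = s·(H − f)/(H + s − 2f) = 89000 × (123252.7 − 100) / (123252.7 + 89000 − 2 × 100) = 89000 × 123152.7 / 212052.7 ≈ 51688 mm.
Far limit Df = s·(H − f)/(H − s) = 89000 × (123252.7 − 100) / (123252.7 − 89000) = 89000 × 123152.7 / 34252.7 ≈ 319992 mm.
Depth of field = Df − Dn = 319992 − 51688 ≈ 268304 mm ≈ 268 m.

268 m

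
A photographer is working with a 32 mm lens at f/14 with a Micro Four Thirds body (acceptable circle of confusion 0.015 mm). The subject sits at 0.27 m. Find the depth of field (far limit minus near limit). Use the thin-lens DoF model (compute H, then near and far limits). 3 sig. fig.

Hyperfocal distance H = f²/(N·c) + f = 32²/(14 × 0.015) + 32 = 1024/0.21 + 32 ≈ 4908.2 mm ≈ 4.908 m.
Near limit Dn = s·(H − f)/(H + s − 2f) = 270 × (4908.2 − 32) / (4908.2 + 270 − 2 × 32) = 270 × 4876.2 / 5114.2 ≈ 257.435 mm.
Far limit Df = s·(H − f)/(H − s) = 270 × (4908.2 − 32) / (4908.2 − 270) = 270 × 4876.2 / 4638.2 ≈ 283.855 mm.
Depth of field = Df − Dn = 283.855 − 257.435 ≈ 26.420 mm.

26.4 mm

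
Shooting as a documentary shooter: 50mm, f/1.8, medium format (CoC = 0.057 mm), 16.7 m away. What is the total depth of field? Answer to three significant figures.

42.8 m

Hyperfocal distance H = f²/(N·c) + f = 50²/(1.8 × 0.057) + 50 = 2500/0.1026 + 50 ≈ 24416.5 mm ≈ 24.42 m.
Near limit Dn = s·(H − f)/(H + s − 2f) = 16700 × (24416.5 − 50) / (24416.5 + 16700 − 2 × 50) = 16700 × 24366.5 / 41016.5 ≈ 9921 mm.
Far limit Df = s·(H − f)/(H − s) = 16700 × (24416.5 − 50) / (24416.5 − 16700) = 16700 × 24366.5 / 7716.5 ≈ 52734 mm.
Depth of field = Df − Dn = 52734 − 9921 ≈ 42813 mm ≈ 42.8 m.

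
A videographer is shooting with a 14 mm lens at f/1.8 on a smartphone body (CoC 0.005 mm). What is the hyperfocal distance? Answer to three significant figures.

21.8 m

Hyperfocal distance H = f²/(N·c) + f = 14²/(1.8 × 0.005) + 14 = 196/0.009 + 14 ≈ 21791.8 mm ≈ 21.8 m.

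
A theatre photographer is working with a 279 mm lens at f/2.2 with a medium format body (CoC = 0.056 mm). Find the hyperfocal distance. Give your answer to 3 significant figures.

632 m

Hyperfocal distance H = f²/(N·c) + f = 279²/(2.2 × 0.056) + 279 = 77841/0.1232 + 279 ≈ 632105.3 mm ≈ 632 m.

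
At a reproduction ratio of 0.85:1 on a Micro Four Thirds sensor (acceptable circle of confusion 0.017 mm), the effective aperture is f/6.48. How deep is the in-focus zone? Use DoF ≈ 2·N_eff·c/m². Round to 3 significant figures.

At magnification m, DoF ≈ 2·N_eff·c/m² = 2 × 6.48 × 0.017 / 0.85² = 0.2203 / 0.7225 ≈ 0.305 mm.

0.305 mm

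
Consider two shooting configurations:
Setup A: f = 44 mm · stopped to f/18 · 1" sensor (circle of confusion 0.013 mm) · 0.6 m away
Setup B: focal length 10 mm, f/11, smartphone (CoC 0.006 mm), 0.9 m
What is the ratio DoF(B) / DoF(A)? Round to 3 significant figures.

19.9

Setup A: H = 44²/(18×0.013) + 44 ≈ 8317.5 mm; DoF = Df − Dn = 643.226 − 562.218 ≈ 81.008 mm.
Setup B: H = 10²/(11×0.006) + 10 ≈ 1525.2 mm; DoF = Df − Dn = 2181.3 − 567.0 ≈ 1614.3 mm.
Ratio = 1614.3 / 81.008 ≈ 19.9.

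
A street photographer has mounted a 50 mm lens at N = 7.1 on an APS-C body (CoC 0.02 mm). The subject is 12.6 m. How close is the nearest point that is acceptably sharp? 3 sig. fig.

Hyperfocal distance H = f²/(N·c) + f = 50²/(7.1 × 0.02) + 50 = 2500/0.142 + 50 ≈ 17655.6 mm ≈ 17.66 m.
Near limit Dn = s·(H − f)/(H + s − 2f) = 12600 × (17655.6 − 50) / (17655.6 + 12600 − 2 × 50) = 12600 × 17605.6 / 30155.6 ≈ 7356.2 mm ≈ 7.36 m.

7.36 m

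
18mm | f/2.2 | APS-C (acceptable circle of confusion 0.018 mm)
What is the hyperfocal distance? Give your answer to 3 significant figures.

Hyperfocal distance H = f²/(N·c) + f = 18²/(2.2 × 0.018) + 18 = 324/0.0396 + 18 ≈ 8199.8 mm ≈ 8.20 m.

8.20 m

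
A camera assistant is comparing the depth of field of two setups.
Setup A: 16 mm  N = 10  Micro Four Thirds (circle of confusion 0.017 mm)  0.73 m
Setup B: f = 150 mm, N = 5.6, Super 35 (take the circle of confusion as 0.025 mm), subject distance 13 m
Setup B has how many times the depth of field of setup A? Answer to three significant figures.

2.34

Setup A: H = 16²/(10×0.017) + 16 ≈ 1521.9 mm; DoF = Df − Dn = 1388.20 − 495.20 ≈ 893.00 mm.
Setup B: H = 150²/(5.6×0.025) + 150 ≈ 160864.3 mm; DoF = Df − Dn = 14129.8 − 12037.5 ≈ 2092.3 mm.
Ratio = 2092.3 / 893.00 ≈ 2.34.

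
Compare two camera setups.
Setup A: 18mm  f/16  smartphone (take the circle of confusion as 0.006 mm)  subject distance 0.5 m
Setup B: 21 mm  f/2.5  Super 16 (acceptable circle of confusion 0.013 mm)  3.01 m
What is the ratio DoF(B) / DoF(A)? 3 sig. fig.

9.56

Setup A: H = 18²/(16×0.006) + 18 ≈ 3393.0 mm; DoF = Df − Dn = 583.30 − 437.52 ≈ 145.78 mm.
Setup B: H = 21²/(2.5×0.013) + 21 ≈ 13590.2 mm; DoF = Df − Dn = 3860.3 − 2466.7 ≈ 1393.6 mm.
Ratio = 1393.6 / 145.78 ≈ 9.56.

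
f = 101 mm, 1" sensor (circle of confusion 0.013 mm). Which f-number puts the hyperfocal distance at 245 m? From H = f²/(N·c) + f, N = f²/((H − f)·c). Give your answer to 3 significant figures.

f/3.20

Rearrange H = f²/(N·c) + f for N: N = f² / ((H − f)·c).
N = 101² / ((245000 − 101) × 0.013) = 10201 / 3184 ≈ 3.20.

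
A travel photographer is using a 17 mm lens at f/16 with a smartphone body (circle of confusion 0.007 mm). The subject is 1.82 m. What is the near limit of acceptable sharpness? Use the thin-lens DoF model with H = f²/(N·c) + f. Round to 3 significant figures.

1.07 m

Hyperfocal distance H = f²/(N·c) + f = 17²/(16 × 0.007) + 17 = 289/0.112 + 17 ≈ 2597.4 mm ≈ 2.597 m.
Near limit Dn = s·(H − f)/(H + s − 2f) = 1820 × (2597.4 − 17) / (2597.4 + 1820 − 2 × 17) = 1820 × 2580.4 / 4383.4 ≈ 1071.4 mm ≈ 1.07 m.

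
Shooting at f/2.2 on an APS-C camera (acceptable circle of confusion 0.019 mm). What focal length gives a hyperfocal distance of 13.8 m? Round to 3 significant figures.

24.0 mm

From H = f²/(N·c) + f, with f ≪ H: f ≈ √(H·N·c) = √(13800 × 2.2 × 0.019) = √576.84 ≈ 24.02 mm.
The +f correction barely moves this — solving exactly, f² + N·c·f − N·c·H = 0 ⇒ f = (−N·c + √((N·c)² + 4·N·c·H))/2 = (−0.0418 + √2307.4)/2 ≈ 23.997 mm, so f ≈ 24.0 mm.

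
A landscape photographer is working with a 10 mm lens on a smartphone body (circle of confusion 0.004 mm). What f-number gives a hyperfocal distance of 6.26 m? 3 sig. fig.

Rearrange H = f²/(N·c) + f for N: N = f² / ((H − f)·c).
N = 10² / ((6260 − 10) × 0.004) = 100 / 25.00 ≈ 4.

f/4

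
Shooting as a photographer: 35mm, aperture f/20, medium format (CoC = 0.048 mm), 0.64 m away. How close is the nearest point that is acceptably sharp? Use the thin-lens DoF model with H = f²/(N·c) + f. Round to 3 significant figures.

Hyperfocal distance H = f²/(N·c) + f = 35²/(20 × 0.048) + 35 = 1225/0.96 + 35 ≈ 1311.0 mm ≈ 1.311 m.
Near limit Dn = s·(H − f)/(H + s − 2f) = 640 × (1311.0 − 35) / (1311.0 + 640 − 2 × 35) = 640 × 1276.0 / 1881.0 ≈ 434.16 mm.

434 mm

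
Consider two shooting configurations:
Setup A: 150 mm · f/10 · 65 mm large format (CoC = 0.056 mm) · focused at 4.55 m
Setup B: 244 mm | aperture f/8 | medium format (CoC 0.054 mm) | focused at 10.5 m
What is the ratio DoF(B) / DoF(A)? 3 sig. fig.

1.56

Setup A: H = 150²/(10×0.056) + 150 ≈ 40328.6 mm; DoF = Df − Dn = 5109.6 − 4100.9 ≈ 1008.7 mm.
Setup B: H = 244²/(8×0.054) + 244 ≈ 138058.8 mm; DoF = Df − Dn = 11344.2 − 9772.7 ≈ 1571.5 mm.
Ratio = 1571.5 / 1008.7 ≈ 1.56.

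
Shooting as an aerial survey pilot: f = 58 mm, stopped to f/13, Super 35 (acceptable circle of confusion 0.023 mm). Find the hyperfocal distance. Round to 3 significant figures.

Hyperfocal distance H = f²/(N·c) + f = 58²/(13 × 0.023) + 58 = 3364/0.299 + 58 ≈ 11308.8 mm ≈ 11.3 m.

11.3 m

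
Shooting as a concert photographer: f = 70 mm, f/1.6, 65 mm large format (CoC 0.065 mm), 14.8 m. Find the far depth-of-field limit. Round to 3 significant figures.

Hyperfocal distance H = f²/(N·c) + f = 70²/(1.6 × 0.065) + 70 = 4900/0.104 + 70 ≈ 47185.4 mm ≈ 47.19 m.
Far limit Df = s·(H − f)/(H − s) = 14800 × (47185.4 − 70) / (47185.4 − 14800) = 14800 × 47115.4 / 32385.4 ≈ 21532 mm ≈ 21.5 m.

21.5 m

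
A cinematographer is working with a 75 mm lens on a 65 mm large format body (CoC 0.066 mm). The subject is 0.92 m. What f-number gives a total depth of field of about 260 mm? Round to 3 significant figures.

Write h = H − f = f²/(N·c). The thin-lens limits are Dn = s·h/(h + (s−f)) and Df = s·h/(h − (s−f)), so DoF = Df − Dn = 2·s·(s−f)·h / (h² − (s−f)²).
That is a quadratic in h: DoF·h² − 2·s·(s−f)·h − DoF·(s−f)² = 0 ⇒ h = (s−f)·(s + √(s² + DoF²)) / DoF = 845 × (920 + √(920² + 260²)) / 260 = 845 × (920 + 956.033) / 260 ≈ 6097.1 mm.
Then N = f²/(c·h) = 75² / (0.066 × 6097.1) = 5625 / 402.41 ≈ 14.

f/14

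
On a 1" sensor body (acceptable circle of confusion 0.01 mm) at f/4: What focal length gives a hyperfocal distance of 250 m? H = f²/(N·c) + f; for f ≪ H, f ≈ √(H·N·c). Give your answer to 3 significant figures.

From H = f²/(N·c) + f, with f ≪ H: f ≈ √(H·N·c) = √(250000 × 4 × 0.01) = √10000 ≈ 100.0 mm.
The +f correction barely moves this — solving exactly, f² + N·c·f − N·c·H = 0 ⇒ f = (−N·c + √((N·c)² + 4·N·c·H))/2 = (−0.04 + √40000)/2 ≈ 99.980 mm, so f ≈ 100 mm.

100 mm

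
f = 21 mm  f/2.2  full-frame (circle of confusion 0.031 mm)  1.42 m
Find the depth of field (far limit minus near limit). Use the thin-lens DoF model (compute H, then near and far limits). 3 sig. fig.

Hyperfocal distance H = f²/(N·c) + f = 21²/(2.2 × 0.031) + 21 = 441/0.0682 + 21 ≈ 6487.3 mm ≈ 6.487 m.
Near limit Dn = s·(H − f)/(H + s − 2f) = 1420 × (6487.3 − 21) / (6487.3 + 1420 − 2 × 21) = 1420 × 6466.3 / 7865.3 ≈ 1167.42 mm.
Far limit Df = s·(H − f)/(H − s) = 1420 × (6487.3 − 21) / (6487.3 − 1420) = 1420 × 6466.3 / 5067.3 ≈ 1812.04 mm.
Depth of field = Df − Dn = 1812.04 − 1167.42 ≈ 644.62 mm ≈ 0.645 m.

0.645 m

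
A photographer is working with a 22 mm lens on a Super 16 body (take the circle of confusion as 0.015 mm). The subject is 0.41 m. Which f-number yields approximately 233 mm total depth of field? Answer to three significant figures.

f/22

Write h = H − f = f²/(N·c). The thin-lens limits are Dn = s·h/(h + (s−f)) and Df = s·h/(h − (s−f)), so DoF = Df − Dn = 2·s·(s−f)·h / (h² − (s−f)²).
That is a quadratic in h: DoF·h² − 2·s·(s−f)·h − DoF·(s−f)² = 0 ⇒ h = (s−f)·(s + √(s² + DoF²)) / DoF = 388 × (410 + √(410² + 233²)) / 233 = 388 × (410 + 471.581) / 233 ≈ 1468.0 mm.
Then N = f²/(c·h) = 22² / (0.015 × 1468.0) = 484 / 22.021 ≈ 22.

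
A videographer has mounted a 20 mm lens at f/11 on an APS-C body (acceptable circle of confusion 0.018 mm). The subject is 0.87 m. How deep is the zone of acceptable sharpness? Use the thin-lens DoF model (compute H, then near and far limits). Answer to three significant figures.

0.890 m

Hyperfocal distance H = f²/(N·c) + f = 20²/(11 × 0.018) + 20 = 400/0.198 + 20 ≈ 2040.2 mm ≈ 2.040 m.
Near limit Dn = s·(H − f)/(H + s − 2f) = 870 × (2040.2 − 20) / (2040.2 + 870 − 2 × 20) = 870 × 2020.2 / 2870.2 ≈ 612.35 mm.
Far limit Df = s·(H − f)/(H − s) = 870 × (2040.2 − 20) / (2040.2 − 870) = 870 × 2020.2 / 1170.2 ≈ 1501.94 mm.
Depth of field = Df − Dn = 1501.94 − 612.35 ≈ 889.59 mm ≈ 0.890 m.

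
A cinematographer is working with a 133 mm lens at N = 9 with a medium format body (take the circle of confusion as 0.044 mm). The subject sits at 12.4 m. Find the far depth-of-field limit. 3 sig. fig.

17.1 m

Hyperfocal distance H = f²/(N·c) + f = 133²/(9 × 0.044) + 133 = 17689/0.396 + 133 ≈ 44802.2 mm ≈ 44.80 m.
Far limit Df = s·(H − f)/(H − s) = 12400 × (44802.2 − 133) / (44802.2 − 12400) = 12400 × 44669.2 / 32402.2 ≈ 17094 mm ≈ 17.1 m.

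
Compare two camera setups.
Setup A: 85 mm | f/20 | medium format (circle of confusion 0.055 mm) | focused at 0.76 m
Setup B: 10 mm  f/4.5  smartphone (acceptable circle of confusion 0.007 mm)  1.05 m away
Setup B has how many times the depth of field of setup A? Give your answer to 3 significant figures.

4.88

Setup A: H = 85²/(20×0.055) + 85 ≈ 6653.2 mm; DoF = Df − Dn = 847.05 − 689.17 ≈ 157.88 mm.
Setup B: H = 10²/(4.5×0.007) + 10 ≈ 3184.6 mm; DoF = Df − Dn = 1561.57 − 790.90 ≈ 770.67 mm.
Ratio = 770.67 / 157.88 ≈ 4.88.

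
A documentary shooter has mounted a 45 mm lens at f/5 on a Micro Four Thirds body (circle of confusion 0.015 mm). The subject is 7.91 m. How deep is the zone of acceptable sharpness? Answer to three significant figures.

5.04 m

Hyperfocal distance H = f²/(N·c) + f = 45²/(5 × 0.015) + 45 = 2025/0.075 + 45 ≈ 27045.0 mm ≈ 27.05 m.
Near limit Dn = s·(H − f)/(H + s − 2f) = 7910 × (27045.0 − 45) / (27045.0 + 7910 − 2 × 45) = 7910 × 27000.0 / 34865.0 ≈ 6125.6 mm.
Far limit Df = s·(H − f)/(H − s) = 7910 × (27045.0 − 45) / (27045.0 − 7910) = 7910 × 27000.0 / 19135.0 ≈ 11161.2 mm.
Depth of field = Df − Dn = 11161.2 − 6125.6 ≈ 5035.6 mm ≈ 5.04 m.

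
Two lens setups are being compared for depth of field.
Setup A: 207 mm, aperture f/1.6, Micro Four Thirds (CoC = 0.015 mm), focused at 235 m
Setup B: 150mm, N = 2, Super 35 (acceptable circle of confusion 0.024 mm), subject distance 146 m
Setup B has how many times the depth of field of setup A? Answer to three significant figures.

Setup A: H = 207²/(1.6×0.015) + 207 ≈ 1785582.0 mm; DoF = Df − Dn = 270584 − 207687 ≈ 62897 mm.
Setup B: H = 150²/(2×0.024) + 150 ≈ 468900.0 mm; DoF = Df − Dn = 211946 − 111353 ≈ 100593 mm.
Ratio = 100593 / 62897 ≈ 1.60.

1.60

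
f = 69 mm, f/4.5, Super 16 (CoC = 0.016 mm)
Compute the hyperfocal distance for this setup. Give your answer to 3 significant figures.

66.2 m

Hyperfocal distance H = f²/(N·c) + f = 69²/(4.5 × 0.016) + 69 = 4761/0.072 + 69 ≈ 66194.0 mm ≈ 66.2 m.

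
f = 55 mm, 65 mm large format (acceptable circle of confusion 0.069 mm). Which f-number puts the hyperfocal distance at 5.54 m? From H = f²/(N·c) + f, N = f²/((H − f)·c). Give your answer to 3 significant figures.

f/7.99

Rearrange H = f²/(N·c) + f for N: N = f² / ((H − f)·c).
N = 55² / ((5540 − 55) × 0.069) = 3025 / 378.5 ≈ 7.99.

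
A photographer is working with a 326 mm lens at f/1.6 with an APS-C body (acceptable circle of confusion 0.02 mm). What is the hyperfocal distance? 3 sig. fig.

Hyperfocal distance H = f²/(N·c) + f = 326²/(1.6 × 0.02) + 326 = 106276/0.032 + 326 ≈ 3321451.0 mm ≈ 3320 m.

3320 m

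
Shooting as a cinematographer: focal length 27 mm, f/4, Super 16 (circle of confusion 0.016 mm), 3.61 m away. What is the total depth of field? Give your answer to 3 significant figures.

Hyperfocal distance H = f²/(N·c) + f = 27²/(4 × 0.016) + 27 = 729/0.064 + 27 ≈ 11417.6 mm ≈ 11.42 m.
Near limit Dn = s·(H − f)/(H + s − 2f) = 3610 × (11417.6 − 27) / (11417.6 + 3610 − 2 × 27) = 3610 × 11390.6 / 14973.6 ≈ 2746.2 mm.
Far limit Df = s·(H − f)/(H − s) = 3610 × (11417.6 − 27) / (11417.6 − 3610) = 3610 × 11390.6 / 7807.6 ≈ 5266.7 mm.
Depth of field = Df − Dn = 5266.7 − 2746.2 ≈ 2520.5 mm ≈ 2.52 m.

2.52 m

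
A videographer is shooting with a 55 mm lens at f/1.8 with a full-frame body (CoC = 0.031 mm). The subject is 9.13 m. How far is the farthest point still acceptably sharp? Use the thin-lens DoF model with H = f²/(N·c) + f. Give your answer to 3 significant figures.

11.0 m

Hyperfocal distance H = f²/(N·c) + f = 55²/(1.8 × 0.031) + 55 = 3025/0.0558 + 55 ≈ 54266.5 mm ≈ 54.27 m.
Far limit Df = s·(H − f)/(H − s) = 9130 × (54266.5 − 55) / (54266.5 − 9130) = 9130 × 54211.5 / 45136.5 ≈ 10966 mm ≈ 11.0 m.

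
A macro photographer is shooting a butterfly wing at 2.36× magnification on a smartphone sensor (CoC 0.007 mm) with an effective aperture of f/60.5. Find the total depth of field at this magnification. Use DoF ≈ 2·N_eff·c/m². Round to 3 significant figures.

0.152 mm

At magnification m, DoF ≈ 2·N_eff·c/m² = 2 × 60.5 × 0.007 / 2.36² = 0.847 / 5.57 ≈ 0.152 mm.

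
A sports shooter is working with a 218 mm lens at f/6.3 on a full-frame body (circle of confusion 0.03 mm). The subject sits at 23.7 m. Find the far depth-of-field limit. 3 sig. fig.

26.1 m

Hyperfocal distance H = f²/(N·c) + f = 218²/(6.3 × 0.03) + 218 = 47524/0.189 + 218 ≈ 251667.7 mm ≈ 251.7 m.
Far limit Df = s·(H − f)/(H − s) = 23700 × (251667.7 − 218) / (251667.7 − 23700) = 23700 × 251449.7 / 227967.7 ≈ 26141 mm ≈ 26.1 m.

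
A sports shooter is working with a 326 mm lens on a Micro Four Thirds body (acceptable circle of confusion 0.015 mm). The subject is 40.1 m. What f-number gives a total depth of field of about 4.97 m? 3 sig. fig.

Write h = H − f = f²/(N·c). The thin-lens limits are Dn = s·h/(h + (s−f)) and Df = s·h/(h − (s−f)), so DoF = Df − Dn = 2·s·(s−f)·h / (h² − (s−f)²).
That is a quadratic in h: DoF·h² − 2·s·(s−f)·h − DoF·(s−f)² = 0 ⇒ h = (s−f)·(s + √(s² + DoF²)) / DoF = 39774 × (40100 + √(40100² + 4970²)) / 4970 = 39774 × (40100 + 40406.8) / 4970 ≈ 644281 mm.
Then N = f²/(c·h) = 326² / (0.015 × 644281) = 106276 / 9664.2 ≈ 11.

f/11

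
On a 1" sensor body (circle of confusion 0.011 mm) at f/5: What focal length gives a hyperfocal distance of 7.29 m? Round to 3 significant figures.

From H = f²/(N·c) + f, with f ≪ H: f ≈ √(H·N·c) = √(7290 × 5 × 0.011) = √400.95 ≈ 20.02 mm.
The +f correction barely moves this — solving exactly, f² + N·c·f − N·c·H = 0 ⇒ f = (−N·c + √((N·c)² + 4·N·c·H))/2 = (−0.055 + √1603.8)/2 ≈ 19.996 mm, so f ≈ 20.0 mm.

20.0 mm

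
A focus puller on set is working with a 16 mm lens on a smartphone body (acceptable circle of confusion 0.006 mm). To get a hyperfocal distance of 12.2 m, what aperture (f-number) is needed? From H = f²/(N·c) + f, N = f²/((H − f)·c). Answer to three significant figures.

f/3.50

Rearrange H = f²/(N·c) + f for N: N = f² / ((H − f)·c).
N = 16² / ((12200 − 16) × 0.006) = 256 / 73.10 ≈ 3.50.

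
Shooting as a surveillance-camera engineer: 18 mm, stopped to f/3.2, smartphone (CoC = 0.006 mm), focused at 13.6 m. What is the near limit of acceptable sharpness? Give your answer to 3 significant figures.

Hyperfocal distance H = f²/(N·c) + f = 18²/(3.2 × 0.006) + 18 = 324/0.0192 + 18 ≈ 16893.0 mm ≈ 16.89 m.
Near limit Dn = s·(H − f)/(H + s − 2f) = 13600 × (16893.0 − 18) / (16893.0 + 13600 − 2 × 18) = 13600 × 16875.0 / 30457.0 ≈ 7535.2 mm ≈ 7.54 m.

7.54 m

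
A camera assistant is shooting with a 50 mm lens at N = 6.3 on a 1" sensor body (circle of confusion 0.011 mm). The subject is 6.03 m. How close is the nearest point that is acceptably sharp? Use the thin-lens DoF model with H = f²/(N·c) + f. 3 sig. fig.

5.17 m

Hyperfocal distance H = f²/(N·c) + f = 50²/(6.3 × 0.011) + 50 = 2500/0.0693 + 50 ≈ 36125.0 mm ≈ 36.13 m.
Near limit Dn = s·(H − f)/(H + s − 2f) = 6030 × (36125.0 − 50) / (36125.0 + 6030 − 2 × 50) = 6030 × 36075.0 / 42055.0 ≈ 5172.6 mm ≈ 5.17 m.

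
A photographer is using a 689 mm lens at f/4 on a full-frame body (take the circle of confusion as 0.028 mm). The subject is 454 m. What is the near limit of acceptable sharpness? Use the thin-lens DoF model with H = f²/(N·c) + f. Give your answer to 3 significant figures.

410 m

Hyperfocal distance H = f²/(N·c) + f = 689²/(4 × 0.028) + 689 = 474721/0.112 + 689 ≈ 4239269.4 mm ≈ 4239 m.
Near limit Dn = s·(H − f)/(H + s − 2f) = 454000 × (4239269.4 − 689) / (4239269.4 + 454000 − 2 × 689) = 454000 × 4238580.4 / 4691891.4 ≈ 410136 mm ≈ 410 m.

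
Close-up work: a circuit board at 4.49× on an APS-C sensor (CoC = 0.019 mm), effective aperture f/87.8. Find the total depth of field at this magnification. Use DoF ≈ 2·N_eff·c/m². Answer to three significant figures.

At magnification m, DoF ≈ 2·N_eff·c/m² = 2 × 87.8 × 0.019 / 4.49² = 3.336 / 20.16 ≈ 0.165 mm.

0.165 mm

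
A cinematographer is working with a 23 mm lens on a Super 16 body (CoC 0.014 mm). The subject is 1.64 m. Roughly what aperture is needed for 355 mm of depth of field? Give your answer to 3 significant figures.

Write h = H − f = f²/(N·c). The thin-lens limits are Dn = s·h/(h + (s−f)) and Df = s·h/(h − (s−f)), so DoF = Df − Dn = 2·s·(s−f)·h / (h² − (s−f)²).
That is a quadratic in h: DoF·h² − 2·s·(s−f)·h − DoF·(s−f)² = 0 ⇒ h = (s−f)·(s + √(s² + DoF²)) / DoF = 1617 × (1640 + √(1640² + 355²)) / 355 = 1617 × (1640 + 1677.98) / 355 ≈ 15113 mm.
Then N = f²/(c·h) = 23² / (0.014 × 15113) = 529 / 211.58 ≈ 2.50.

f/2.50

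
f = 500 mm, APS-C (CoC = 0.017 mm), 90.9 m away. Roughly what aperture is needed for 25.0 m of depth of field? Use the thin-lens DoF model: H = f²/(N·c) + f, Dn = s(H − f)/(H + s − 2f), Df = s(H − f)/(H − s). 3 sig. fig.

Write h = H − f = f²/(N·c). The thin-lens limits are Dn = s·h/(h + (s−f)) and Df = s·h/(h − (s−f)), so DoF = Df − Dn = 2·s·(s−f)·h / (h² − (s−f)²).
That is a quadratic in h: DoF·h² − 2·s·(s−f)·h − DoF·(s−f)² = 0 ⇒ h = (s−f)·(s + √(s² + DoF²)) / DoF = 90400 × (90900 + √(90900² + 25000²)) / 25000 = 90400 × (90900 + 94275.2) / 25000 ≈ 669593 mm.
Then N = f²/(c·h) = 500² / (0.017 × 669593) = 250000 / 11383 ≈ 22.

f/22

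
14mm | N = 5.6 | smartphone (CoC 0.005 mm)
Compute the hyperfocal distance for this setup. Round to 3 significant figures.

7.01 m

Hyperfocal distance H = f²/(N·c) + f = 14²/(5.6 × 0.005) + 14 = 196/0.028 + 14 ≈ 7014.0 mm ≈ 7.01 m.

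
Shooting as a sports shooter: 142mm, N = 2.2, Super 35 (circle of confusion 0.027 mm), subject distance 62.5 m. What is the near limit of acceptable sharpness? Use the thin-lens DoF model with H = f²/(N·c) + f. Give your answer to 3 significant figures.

52.8 m

Hyperfocal distance H = f²/(N·c) + f = 142²/(2.2 × 0.027) + 142 = 20164/0.0594 + 142 ≈ 339603.3 mm ≈ 339.6 m.
Near limit Dn = s·(H − f)/(H + s − 2f) = 62500 × (339603.3 − 142) / (339603.3 + 62500 − 2 × 142) = 62500 × 339461.3 / 401819.3 ≈ 52801 mm ≈ 52.8 m.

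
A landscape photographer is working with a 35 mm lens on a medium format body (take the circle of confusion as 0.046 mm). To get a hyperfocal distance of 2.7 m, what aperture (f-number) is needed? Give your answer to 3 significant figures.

Rearrange H = f²/(N·c) + f for N: N = f² / ((H − f)·c).
N = 35² / ((2700 − 35) × 0.046) = 1225 / 122.6 ≈ 9.99.

f/9.99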